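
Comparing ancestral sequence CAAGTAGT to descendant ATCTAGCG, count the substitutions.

Differing positions: 1, 2, 3, 4, 5, 6, 7, 8. Hamming distance = 8.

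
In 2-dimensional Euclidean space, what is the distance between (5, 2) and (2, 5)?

√(Σ(x_i - y_i)²) = √((5 - 2)² + (2 - 5)²)
= √(3² + (-3)²) = √(9 + 9) = √18 ≈ 4.2426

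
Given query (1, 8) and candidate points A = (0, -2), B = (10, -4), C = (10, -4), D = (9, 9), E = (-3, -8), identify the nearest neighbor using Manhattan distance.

Distances: d(A) = 11, d(B) = 21, d(C) = 21, d(D) = 9, d(E) = 20. Nearest: D = (9, 9) with distance 9.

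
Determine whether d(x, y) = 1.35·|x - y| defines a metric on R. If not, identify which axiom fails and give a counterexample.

Yes. Since |x - y| is a metric on R and 1.35 > 0, the positive scalar multiple 1.35·|x - y| is also a metric: scaling by a positive constant preserves non-negativity, identity (d=0 ⟺ |x-y|=0 ⟺ x=y), symmetry, and the triangle inequality.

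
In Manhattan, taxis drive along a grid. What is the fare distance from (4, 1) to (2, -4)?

Σ|x_i - y_i| = |4 - 2| + |1 - (-4)| = 2 + 5 = 7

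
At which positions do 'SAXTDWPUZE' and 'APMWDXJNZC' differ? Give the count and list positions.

Differing positions: 1, 2, 3, 4, 6, 7, 8, 10. Hamming distance = 8.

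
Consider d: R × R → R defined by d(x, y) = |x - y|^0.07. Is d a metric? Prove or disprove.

Yes. With 0 < p = 0.07 ≤ 1, d(x,y) = |x-y|^0.07 is a metric on R. Non-negativity and symmetry are immediate; |x-y|^0.07 = 0 ⟺ |x-y| = 0 ⟺ x = y. For the triangle inequality, the function t ↦ t^0.07 is subadditive on [0,∞) when p ≤ 1, so |x-z|^0.07 ≤ (|x-y| + |y-z|)^0.07 ≤ |x-y|^0.07 + |y-z|^0.07.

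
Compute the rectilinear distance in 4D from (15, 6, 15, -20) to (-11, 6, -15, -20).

Σ|x_i - y_i| = |15 - (-11)| + |6 - 6| + |15 - (-15)| + |-20 - (-20)| = 26 + 0 + 30 + 0 = 56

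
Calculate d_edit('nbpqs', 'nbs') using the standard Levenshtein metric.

Let D[i][j] be the edit distance between the first i characters of 'nbpqs' and the first j characters of 'nbs', with D[i][0] = i, D[0][j] = j, and D[i][j] = D[i-1][j-1] if the characters match, else 1 + min(D[i-1][j], D[i][j-1], D[i-1][j-1]). Filling the table (rows: prefixes of 'nbpqs', columns: prefixes of 'nbs'):
     ε  n  b  s
  ε  0  1  2  3
  n  1  0  1  2
  b  2  1  0  1
  p  3  2  1  1
  q  4  3  2  2
  s  5  4  3  2
The bottom-right entry gives D[5][3] = 2, so no sequence of fewer than 2 edits works. Backtracking through the table gives one optimal edit sequence (2 edits):
  nbpqs → nbqs (del p @3)
  nbqs → nbs (del q @3)
Edit distance = 2.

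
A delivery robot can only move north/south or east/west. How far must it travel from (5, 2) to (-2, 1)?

Σ|x_i - y_i| = |5 - (-2)| + |2 - 1| = 7 + 1 = 8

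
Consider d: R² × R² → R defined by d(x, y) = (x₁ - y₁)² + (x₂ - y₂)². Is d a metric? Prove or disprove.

No. The squared Euclidean distance fails the triangle inequality. Counterexample: x = (0, 0), y = (2, 2), z = (4, 4). d(x,z) = 4² + 4² = 32, but d(x,y) + d(y,z) = (2² + 2²) + (2² + 2²) = 8 + 8 = 16. Since 32 > 16, the triangle inequality is violated. (Note: √d, the ordinary Euclidean distance, IS a metric.)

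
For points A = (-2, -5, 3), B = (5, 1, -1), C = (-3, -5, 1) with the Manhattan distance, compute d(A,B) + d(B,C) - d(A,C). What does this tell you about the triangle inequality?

d(A,B) = 7 + 6 + 4 = 17, d(B,C) = 8 + 6 + 2 = 16, d(A,C) = 1 + 0 + 2 = 3.
d(A,B) + d(B,C) - d(A,C) = 17 + 16 - 3 = 33 - 3 = 30. This is ≥ 0, so the triangle inequality holds for these points.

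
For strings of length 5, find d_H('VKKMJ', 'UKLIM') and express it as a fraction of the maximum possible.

Differing positions: 1, 3, 4, 5. Hamming distance = 4. The maximum possible Hamming distance for length-5 strings is 5, so d_H/5 = 4/5 = 0.8.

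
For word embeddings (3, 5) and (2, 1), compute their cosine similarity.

With u = (3, 5), v = (2, 1):
u·v = 3·2 + 5·1 = 6 + 5 = 11.
|u| = √(3² + 5²) = √34, |v| = √(2² + 1²) = √5, so |u||v| = √(34·5) = √170.
cos θ = (u·v)/(|u||v|) = 11/√170 ≈ 0.8437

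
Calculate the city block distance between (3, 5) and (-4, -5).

Σ|x_i - y_i| = |3 - (-4)| + |5 - (-5)| = 7 + 10 = 17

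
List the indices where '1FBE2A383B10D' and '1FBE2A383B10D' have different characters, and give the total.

Differing positions: none. Hamming distance = 0.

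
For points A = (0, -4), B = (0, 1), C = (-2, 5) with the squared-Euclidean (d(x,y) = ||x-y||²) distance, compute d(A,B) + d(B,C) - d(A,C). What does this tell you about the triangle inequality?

d(A,B) = 0² + 5² = 25, d(B,C) = 2² + 4² = 20, d(A,C) = 2² + 9² = 85.
d(A,B) + d(B,C) - d(A,C) = 25 + 20 - 85 = 45 - 85 = -40. This is < 0, so the triangle inequality FAILS for these points (squared-Euclidean is not a metric).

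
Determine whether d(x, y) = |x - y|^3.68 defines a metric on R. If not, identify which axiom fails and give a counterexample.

No. d(x,y) = |x-y|^3.68 fails the triangle inequality since p = 3.68 > 1. Counterexample: x = 2, y = 3, z = 13. d(x,z) = |2 - 13|^3.68 = 11^3.68 ≈ 6797.1223, but d(x,y) + d(y,z) = 1^3.68 + 10^3.68 ≈ 1 + 4786.3009 = 4787.3009. Since 6797.1223 > 4787.3009, the triangle inequality is violated.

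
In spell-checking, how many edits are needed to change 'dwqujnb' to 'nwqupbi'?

Let D[i][j] be the edit distance between the first i characters of 'dwqujnb' and the first j characters of 'nwqupbi', with D[i][0] = i, D[0][j] = j, and D[i][j] = D[i-1][j-1] if the characters match, else 1 + min(D[i-1][j], D[i][j-1], D[i-1][j-1]). Filling the table (rows: prefixes of 'dwqujnb', columns: prefixes of 'nwqupbi'):
     ε  n  w  q  u  p  b  i
  ε  0  1  2  3  4  5  6  7
  d  1  1  2  3  4  5  6  7
  w  2  2  1  2  3  4  5  6
  q  3  3  2  1  2  3  4  5
  u  4  4  3  2  1  2  3  4
  j  5  5  4  3  2  2  3  4
  n  6  5  5  4  3  3  3  4
  b  7  6  6  5  4  4  3  4
The bottom-right entry gives D[7][7] = 4, so no sequence of fewer than 4 edits works. Backtracking through the table gives one optimal edit sequence (4 edits):
  dwqujnb → nwqujnb (sub d→n @1)
  nwqujnb → nwqupnb (sub j→p @5)
  nwqupnb → nwqupbb (sub n→b @6)
  nwqupbb → nwqupbi (sub b→i @7)
Edit distance = 4.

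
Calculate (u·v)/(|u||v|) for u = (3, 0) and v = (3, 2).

With u = (3, 0), v = (3, 2):
u·v = 3·3 + 0·2 = 9 + 0 = 9.
|u| = √(3² + 0²) = √9, |v| = √(3² + 2²) = √13, so |u||v| = √(9·13) = √117.
cos θ = (u·v)/(|u||v|) = 9/√117 ≈ 0.8321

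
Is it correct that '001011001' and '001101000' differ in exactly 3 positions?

Differing positions: 4, 5, 9. Hamming distance = 3, so the claim is true.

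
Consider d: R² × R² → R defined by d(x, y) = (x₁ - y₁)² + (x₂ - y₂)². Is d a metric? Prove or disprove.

No. The squared Euclidean distance fails the triangle inequality. Counterexample: x = (0, 0), y = (2, 1), z = (4, 2). d(x,z) = 4² + 2² = 20, but d(x,y) + d(y,z) = (2² + 1²) + (2² + 1²) = 5 + 5 = 10. Since 20 > 10, the triangle inequality is violated. (Note: √d, the ordinary Euclidean distance, IS a metric.)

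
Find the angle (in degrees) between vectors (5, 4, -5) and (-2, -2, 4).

With u = (5, 4, -5), v = (-2, -2, 4):
u·v = 5·(-2) + 4·(-2) + (-5)·4 = (-10) + (-8) + (-20) = -38.
|u| = √(5² + 4² + (-5)²) = √66, |v| = √((-2)² + (-2)² + 4²) = √24, so |u||v| = √(66·24) = √1584.
cos θ = (u·v)/(|u||v|) = -38/√1584 ≈ -0.954786
θ = arccos(-0.954786) ≈ 162.7°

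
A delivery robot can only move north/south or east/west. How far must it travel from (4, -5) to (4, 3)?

Σ|x_i - y_i| = |4 - 4| + |-5 - 3| = 0 + 8 = 8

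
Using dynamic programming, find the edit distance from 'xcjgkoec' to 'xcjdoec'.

Let D[i][j] be the edit distance between the first i characters of 'xcjgkoec' and the first j characters of 'xcjdoec', with D[i][0] = i, D[0][j] = j, and D[i][j] = D[i-1][j-1] if the characters match, else 1 + min(D[i-1][j], D[i][j-1], D[i-1][j-1]). Filling the table (rows: prefixes of 'xcjgkoec', columns: prefixes of 'xcjdoec'):
     ε  x  c  j  d  o  e  c
  ε  0  1  2  3  4  5  6  7
  x  1  0  1  2  3  4  5  6
  c  2  1  0  1  2  3  4  5
  j  3  2  1  0  1  2  3  4
  g  4  3  2  1  1  2  3  4
  k  5  4  3  2  2  2  3  4
  o  6  5  4  3  3  2  3  4
  e  7  6  5  4  4  3  2  3
  c  8  7  6  5  5  4  3  2
The bottom-right entry gives D[8][7] = 2, so no sequence of fewer than 2 edits works. Backtracking through the table gives one optimal edit sequence (2 edits):
  xcjgkoec → xcjkoec (del g @4)
  xcjkoec → xcjdoec (sub k→d @4)
Edit distance = 2.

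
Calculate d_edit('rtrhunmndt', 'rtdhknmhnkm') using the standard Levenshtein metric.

Let D[i][j] be the edit distance between the first i characters of 'rtrhunmndt' and the first j characters of 'rtdhknmhnkm', with D[i][0] = i, D[0][j] = j, and D[i][j] = D[i-1][j-1] if the characters match, else 1 + min(D[i-1][j], D[i][j-1], D[i-1][j-1]). Filling the table (rows: prefixes of 'rtrhunmndt', columns: prefixes of 'rtdhknmhnkm'):
     ε  r  t  d  h  k  n  m  h  n  k  m
  ε  0  1  2  3  4  5  6  7  8  9 10 11
  r  1  0  1  2  3  4  5  6  7  8  9 10
  t  2  1  0  1  2  3  4  5  6  7  8  9
  r  3  2  1  1  2  3  4  5  6  7  8  9
  h  4  3  2  2  1  2  3  4  5  6  7  8
  u  5  4  3  3  2  2  3  4  5  6  7  8
  n  6  5  4  4  3  3  2  3  4  5  6  7
  m  7  6  5  5  4  4  3  2  3  4  5  6
  n  8  7  6  6  5  5  4  3  3  3  4  5
  d  9  8  7  6  6  6  5  4  4  4  4  5
  t 10  9  8  7  7  7  6  5  5  5  5  5
The bottom-right entry gives D[10][11] = 5, so no sequence of fewer than 5 edits works. Backtracking through the table gives one optimal edit sequence (5 edits):
  rtrhunmndt → rtdhunmndt (sub r→d @3)
  rtdhunmndt → rtdhknmndt (sub u→k @5)
  rtdhknmndt → rtdhknmhndt (ins h @8)
  rtdhknmhndt → rtdhknmhnkt (sub d→k @10)
  rtdhknmhnkt → rtdhknmhnkm (sub t→m @11)
Edit distance = 5.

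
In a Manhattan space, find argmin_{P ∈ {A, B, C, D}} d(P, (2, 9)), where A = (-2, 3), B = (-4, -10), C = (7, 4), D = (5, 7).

Distances: d(A) = 10, d(B) = 25, d(C) = 10, d(D) = 5. Nearest: D = (5, 7) with distance 5.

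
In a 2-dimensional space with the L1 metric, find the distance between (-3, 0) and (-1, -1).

Σ|x_i - y_i| = |-3 - (-1)| + |0 - (-1)| = 2 + 1 = 3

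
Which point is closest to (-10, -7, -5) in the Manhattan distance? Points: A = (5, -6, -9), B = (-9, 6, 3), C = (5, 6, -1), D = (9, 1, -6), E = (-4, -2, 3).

Distances: d(A) = 20, d(B) = 22, d(C) = 32, d(D) = 28, d(E) = 19. Nearest: E = (-4, -2, 3) with distance 19.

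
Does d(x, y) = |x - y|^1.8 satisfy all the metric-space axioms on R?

No. d(x,y) = |x-y|^1.8 fails the triangle inequality since p = 1.8 > 1. Counterexample: x = 5, y = 7, z = 12. d(x,z) = |5 - 12|^1.8 = 7^1.8 ≈ 33.2029, but d(x,y) + d(y,z) = 2^1.8 + 5^1.8 ≈ 3.4822 + 18.1195 = 21.6017. Since 33.2029 > 21.6017, the triangle inequality is violated.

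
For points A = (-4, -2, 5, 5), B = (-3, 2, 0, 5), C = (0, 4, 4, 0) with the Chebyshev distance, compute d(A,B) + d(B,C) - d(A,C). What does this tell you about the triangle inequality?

d(A,B) = max(1, 4, 5, 0) = 5, d(B,C) = max(3, 2, 4, 5) = 5, d(A,C) = max(4, 6, 1, 5) = 6.
d(A,B) + d(B,C) - d(A,C) = 5 + 5 - 6 = 10 - 6 = 4. This is ≥ 0, so the triangle inequality holds for these points.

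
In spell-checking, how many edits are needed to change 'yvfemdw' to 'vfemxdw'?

Let D[i][j] be the edit distance between the first i characters of 'yvfemdw' and the first j characters of 'vfemxdw', with D[i][0] = i, D[0][j] = j, and D[i][j] = D[i-1][j-1] if the characters match, else 1 + min(D[i-1][j], D[i][j-1], D[i-1][j-1]). Filling the table (rows: prefixes of 'yvfemdw', columns: prefixes of 'vfemxdw'):
     ε  v  f  e  m  x  d  w
  ε  0  1  2  3  4  5  6  7
  y  1  1  2  3  4  5  6  7
  v  2  1  2  3  4  5  6  7
  f  3  2  1  2  3  4  5  6
  e  4  3  2  1  2  3  4  5
  m  5  4  3  2  1  2  3  4
  d  6  5  4  3  2  2  2  3
  w  7  6  5  4  3  3  3  2
The bottom-right entry gives D[7][7] = 2, so no sequence of fewer than 2 edits works. Backtracking through the table gives one optimal edit sequence (2 edits):
  yvfemdw → vfemdw (del y @1)
  vfemdw → vfemxdw (ins x @5)
Edit distance = 2.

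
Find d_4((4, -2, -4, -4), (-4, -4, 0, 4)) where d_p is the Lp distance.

(Σ|x_i - y_i|^4)^(1/4) = (|4 - (-4)|^4 + |-2 - (-4)|^4 + |-4 - 0|^4 + |-4 - 4|^4)^(1/4)
= (8^4 + 2^4 + 4^4 + 8^4)^(1/4) = (4096 + 16 + 256 + 4096)^(1/4) = (8464)^(1/4) ≈ 9.5917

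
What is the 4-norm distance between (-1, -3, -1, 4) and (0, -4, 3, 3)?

(Σ|x_i - y_i|^4)^(1/4) = (|-1 - 0|^4 + |-3 - (-4)|^4 + |-1 - 3|^4 + |4 - 3|^4)^(1/4)
= (1^4 + 1^4 + 4^4 + 1^4)^(1/4) = (1 + 1 + 256 + 1)^(1/4) = (259)^(1/4) ≈ 4.0117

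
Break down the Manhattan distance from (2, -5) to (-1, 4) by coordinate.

Σ|x_i - y_i| = |2 - (-1)| + |-5 - 4| = 3 + 9 = 12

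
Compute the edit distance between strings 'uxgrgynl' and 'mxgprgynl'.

Let D[i][j] be the edit distance between the first i characters of 'uxgrgynl' and the first j characters of 'mxgprgynl', with D[i][0] = i, D[0][j] = j, and D[i][j] = D[i-1][j-1] if the characters match, else 1 + min(D[i-1][j], D[i][j-1], D[i-1][j-1]). Filling the table (rows: prefixes of 'uxgrgynl', columns: prefixes of 'mxgprgynl'):
     ε  m  x  g  p  r  g  y  n  l
  ε  0  1  2  3  4  5  6  7  8  9
  u  1  1  2  3  4  5  6  7  8  9
  x  2  2  1  2  3  4  5  6  7  8
  g  3  3  2  1  2  3  4  5  6  7
  r  4  4  3  2  2  2  3  4  5  6
  g  5  5  4  3  3  3  2  3  4  5
  y  6  6  5  4  4  4  3  2  3  4
  n  7  7  6  5  5  5  4  3  2  3
  l  8  8  7  6  6  6  5  4  3  2
The bottom-right entry gives D[8][9] = 2, so no sequence of fewer than 2 edits works. Backtracking through the table gives one optimal edit sequence (2 edits):
  uxgrgynl → mxgrgynl (sub u→m @1)
  mxgrgynl → mxgprgynl (ins p @4)
Edit distance = 2.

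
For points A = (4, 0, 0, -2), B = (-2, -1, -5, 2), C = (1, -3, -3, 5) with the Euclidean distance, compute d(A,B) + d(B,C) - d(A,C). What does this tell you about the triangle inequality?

d(A,B) = √(6² + 1² + 5² + 4²) = √78 ≈ 8.8318, d(B,C) = √(3² + 2² + 2² + 3²) = √26 ≈ 5.099, d(A,C) = √(3² + 3² + 3² + 7²) = √76 ≈ 8.7178.
d(A,B) + d(B,C) - d(A,C) = 8.8318 + 5.099 - 8.7178 = 13.9308 - 8.7178 = 5.213 (to 4 decimal places). This is ≥ 0, so the triangle inequality holds for these points.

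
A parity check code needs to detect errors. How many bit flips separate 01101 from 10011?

Differing positions: 1, 2, 3, 4. Hamming distance = 4.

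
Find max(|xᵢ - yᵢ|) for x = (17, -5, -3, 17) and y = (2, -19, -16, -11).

max(|x_i - y_i|) = max(|17 - 2|, |-5 - (-19)|, |-3 - (-16)|, |17 - (-11)|) = max(15, 14, 13, 28) = 28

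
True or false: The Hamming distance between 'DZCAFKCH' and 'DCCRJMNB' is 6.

Differing positions: 2, 4, 5, 6, 7, 8. Hamming distance = 6, so the claim is true.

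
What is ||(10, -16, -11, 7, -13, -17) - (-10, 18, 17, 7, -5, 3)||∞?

max(|x_i - y_i|) = max(|10 - (-10)|, |-16 - 18|, |-11 - 17|, |7 - 7|, |-13 - (-5)|, |-17 - 3|) = max(20, 34, 28, 0, 8, 20) = 34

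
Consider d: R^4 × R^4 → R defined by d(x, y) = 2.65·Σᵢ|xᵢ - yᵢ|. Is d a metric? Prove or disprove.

Yes. The L1 (Manhattan) norm induces a metric on R^4, and multiplying a metric by a positive constant 2.65 > 0 preserves all four axioms: non-negativity (2.65·||x-y|| ≥ 0), identity (2.65·||x-y|| = 0 ⟺ ||x-y|| = 0 ⟺ x = y), symmetry (||x-y|| = ||y-x||), and the triangle inequality (2.65·||x-z|| ≤ 2.65·||x-y|| + 2.65·||y-z||). So d is a metric.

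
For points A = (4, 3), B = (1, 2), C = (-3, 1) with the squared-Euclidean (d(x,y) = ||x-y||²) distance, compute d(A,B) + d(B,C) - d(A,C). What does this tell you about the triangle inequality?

d(A,B) = 3² + 1² = 10, d(B,C) = 4² + 1² = 17, d(A,C) = 7² + 2² = 53.
d(A,B) + d(B,C) - d(A,C) = 10 + 17 - 53 = 27 - 53 = -26. This is < 0, so the triangle inequality FAILS for these points (squared-Euclidean is not a metric).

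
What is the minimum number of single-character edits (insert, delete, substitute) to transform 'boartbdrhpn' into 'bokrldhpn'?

Let D[i][j] be the edit distance between the first i characters of 'boartbdrhpn' and the first j characters of 'bokrldhpn', with D[i][0] = i, D[0][j] = j, and D[i][j] = D[i-1][j-1] if the characters match, else 1 + min(D[i-1][j], D[i][j-1], D[i-1][j-1]). Filling the table (rows: prefixes of 'boartbdrhpn', columns: prefixes of 'bokrldhpn'):
     ε  b  o  k  r  l  d  h  p  n
  ε  0  1  2  3  4  5  6  7  8  9
  b  1  0  1  2  3  4  5  6  7  8
  o  2  1  0  1  2  3  4  5  6  7
  a  3  2  1  1  2  3  4  5  6  7
  r  4  3  2  2  1  2  3  4  5  6
  t  5  4  3  3  2  2  3  4  5  6
  b  6  5  4  4  3  3  3  4  5  6
  d  7  6  5  5  4  4  3  4  5  6
  r  8  7  6  6  5  5  4  4  5  6
  h  9  8  7  7  6  6  5  4  5  6
  p 10  9  8  8  7  7  6  5  4  5
  n 11 10  9  9  8  8  7  6  5  4
The bottom-right entry gives D[11][9] = 4, so no sequence of fewer than 4 edits works. Backtracking through the table gives one optimal edit sequence (4 edits):
  boartbdrhpn → bokrtbdrhpn (sub a→k @3)
  bokrtbdrhpn → bokrbdrhpn (del t @5)
  bokrbdrhpn → bokrldrhpn (sub b→l @5)
  bokrldrhpn → bokrldhpn (del r @7)
Edit distance = 4.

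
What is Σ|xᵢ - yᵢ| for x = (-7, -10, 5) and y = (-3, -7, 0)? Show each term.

Σ|x_i - y_i| = |-7 - (-3)| + |-10 - (-7)| + |5 - 0| = 4 + 3 + 5 = 12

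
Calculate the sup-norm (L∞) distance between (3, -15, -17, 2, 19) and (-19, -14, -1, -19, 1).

max(|x_i - y_i|) = max(|3 - (-19)|, |-15 - (-14)|, |-17 - (-1)|, |2 - (-19)|, |19 - 1|) = max(22, 1, 16, 21, 18) = 22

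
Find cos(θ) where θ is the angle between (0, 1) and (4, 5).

With u = (0, 1), v = (4, 5):
u·v = 0·4 + 1·5 = 0 + 5 = 5.
|u| = √(0² + 1²) = √1, |v| = √(4² + 5²) = √41, so |u||v| = √(1·41) = √41.
cos θ = (u·v)/(|u||v|) = 5/√41 ≈ 0.7809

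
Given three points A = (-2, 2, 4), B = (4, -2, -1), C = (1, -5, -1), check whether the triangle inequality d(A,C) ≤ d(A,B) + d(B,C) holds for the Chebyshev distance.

d(A,B) = max(6, 4, 5) = 6, d(B,C) = max(3, 3, 0) = 3, d(A,C) = max(3, 7, 5) = 7.
d(A,C) = 7 ≤ 6 + 3 = 9. Triangle inequality is satisfied.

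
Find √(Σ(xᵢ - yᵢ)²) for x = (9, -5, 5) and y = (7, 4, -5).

√(Σ(x_i - y_i)²) = √((9 - 7)² + (-5 - 4)² + (5 - (-5))²)
= √(2² + (-9)² + 10²) = √(4 + 81 + 100) = √185 ≈ 13.6015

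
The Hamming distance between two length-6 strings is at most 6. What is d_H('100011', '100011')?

Differing positions: none. Hamming distance = 0. The maximum possible Hamming distance for length-6 strings is 6, so d_H/6 = 0/6 = 0.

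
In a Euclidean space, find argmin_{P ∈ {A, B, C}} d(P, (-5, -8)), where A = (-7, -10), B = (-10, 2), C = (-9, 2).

Distances: d(A) ≈ 2.8284, d(B) ≈ 11.1803, d(C) ≈ 10.7703. Nearest: A = (-7, -10) with distance 2.8284.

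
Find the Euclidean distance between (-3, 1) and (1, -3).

√(Σ(x_i - y_i)²) = √((-3 - 1)² + (1 - (-3))²)
= √((-4)² + 4²) = √(16 + 16) = √32 ≈ 5.6569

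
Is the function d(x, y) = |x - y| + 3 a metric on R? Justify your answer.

No. d fails identity of indiscernibles (specifically d(x,x) = 0): d(-8, -8) = |-8 - (-8)| + 3 = 0 + 3 = 3 ≠ 0.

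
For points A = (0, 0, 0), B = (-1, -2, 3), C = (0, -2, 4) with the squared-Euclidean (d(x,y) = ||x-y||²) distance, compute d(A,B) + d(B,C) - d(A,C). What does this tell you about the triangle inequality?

d(A,B) = 1² + 2² + 3² = 14, d(B,C) = 1² + 0² + 1² = 2, d(A,C) = 0² + 2² + 4² = 20.
d(A,B) + d(B,C) - d(A,C) = 14 + 2 - 20 = 16 - 20 = -4. This is < 0, so the triangle inequality FAILS for these points (squared-Euclidean is not a metric).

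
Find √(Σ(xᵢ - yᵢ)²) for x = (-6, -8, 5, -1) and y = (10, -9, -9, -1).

√(Σ(x_i - y_i)²) = √((-6 - 10)² + (-8 - (-9))² + (5 - (-9))² + (-1 - (-1))²)
= √((-16)² + 1² + 14² + 0²) = √(256 + 1 + 196 + 0) = √453 ≈ 21.2838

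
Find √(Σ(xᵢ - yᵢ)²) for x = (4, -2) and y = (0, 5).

√(Σ(x_i - y_i)²) = √((4 - 0)² + (-2 - 5)²)
= √(4² + (-7)²) = √(16 + 49) = √65 ≈ 8.0623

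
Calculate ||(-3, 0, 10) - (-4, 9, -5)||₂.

√(Σ(x_i - y_i)²) = √((-3 - (-4))² + (0 - 9)² + (10 - (-5))²)
= √(1² + (-9)² + 15²) = √(1 + 81 + 225) = √307 ≈ 17.5214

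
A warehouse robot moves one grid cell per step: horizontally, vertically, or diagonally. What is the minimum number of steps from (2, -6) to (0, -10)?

max(|x_i - y_i|) = max(|2 - 0|, |-6 - (-10)|) = max(2, 4) = 4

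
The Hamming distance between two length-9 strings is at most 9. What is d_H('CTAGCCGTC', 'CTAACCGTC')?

Differing positions: 4. Hamming distance = 1. The maximum possible Hamming distance for length-9 strings is 9, so d_H/9 = 1/9 ≈ 0.1111.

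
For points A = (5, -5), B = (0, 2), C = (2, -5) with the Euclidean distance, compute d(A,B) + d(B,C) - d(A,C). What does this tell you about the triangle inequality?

d(A,B) = √(5² + 7²) = √74 ≈ 8.6023, d(B,C) = √(2² + 7²) = √53 ≈ 7.2801, d(A,C) = √(3² + 0²) = √9 = 3.
d(A,B) + d(B,C) - d(A,C) = 8.6023 + 7.2801 - 3 = 15.8824 - 3 = 12.8824 (to 4 decimal places). This is ≥ 0, so the triangle inequality holds for these points.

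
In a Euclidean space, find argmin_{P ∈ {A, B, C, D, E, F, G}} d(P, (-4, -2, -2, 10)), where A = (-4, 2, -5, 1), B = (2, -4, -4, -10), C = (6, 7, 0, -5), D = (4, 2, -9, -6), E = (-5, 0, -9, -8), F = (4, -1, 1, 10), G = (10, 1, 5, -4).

Distances: d(A) ≈ 10.2956, d(B) ≈ 21.0713, d(C) ≈ 20.2485, d(D) ≈ 19.6214, d(E) ≈ 19.4422, d(F) ≈ 8.6023, d(G) ≈ 21.2132. Nearest: F = (4, -1, 1, 10) with distance 8.6023.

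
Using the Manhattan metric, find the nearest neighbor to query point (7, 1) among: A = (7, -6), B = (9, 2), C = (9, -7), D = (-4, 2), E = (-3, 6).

Distances: d(A) = 7, d(B) = 3, d(C) = 10, d(D) = 12, d(E) = 15. Nearest: B = (9, 2) with distance 3.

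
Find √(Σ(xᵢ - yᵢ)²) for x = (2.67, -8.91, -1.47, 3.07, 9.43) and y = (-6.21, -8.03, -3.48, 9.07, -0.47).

√(Σ(x_i - y_i)²) = √((2.67 - (-6.21))² + (-8.91 - (-8.03))² + (-1.47 - (-3.48))² + (3.07 - 9.07)² + (9.43 - (-0.47))²)
= √(8.88² + (-0.88)² + 2.01² + (-6)² + 9.9²) = √(78.8544 + 0.7744 + 4.0401 + 36 + 98.01) = √217.6789 ≈ 14.7539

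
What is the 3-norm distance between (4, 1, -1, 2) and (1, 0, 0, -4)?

(Σ|x_i - y_i|^3)^(1/3) = (|4 - 1|^3 + |1 - 0|^3 + |-1 - 0|^3 + |2 - (-4)|^3)^(1/3)
= (3^3 + 1^3 + 1^3 + 6^3)^(1/3) = (27 + 1 + 1 + 216)^(1/3) = (245)^(1/3) ≈ 6.2573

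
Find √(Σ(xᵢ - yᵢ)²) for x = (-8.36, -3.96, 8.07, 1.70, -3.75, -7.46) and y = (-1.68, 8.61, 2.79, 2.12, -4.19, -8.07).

√(Σ(x_i - y_i)²) = √((-8.36 - (-1.68))² + (-3.96 - 8.61)² + (8.07 - 2.79)² + (1.7 - 2.12)² + (-3.75 - (-4.19))² + (-7.46 - (-8.07))²)
= √((-6.68)² + (-12.57)² + 5.28² + (-0.42)² + 0.44² + 0.61²) = √(44.6224 + 158.0049 + 27.8784 + 0.1764 + 0.1936 + 0.3721) = √231.2478 ≈ 15.2068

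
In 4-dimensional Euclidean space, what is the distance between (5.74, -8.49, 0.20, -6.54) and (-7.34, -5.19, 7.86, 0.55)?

√(Σ(x_i - y_i)²) = √((5.74 - (-7.34))² + (-8.49 - (-5.19))² + (0.2 - 7.86)² + (-6.54 - 0.55)²)
= √(13.08² + (-3.3)² + (-7.66)² + (-7.09)²) = √(171.0864 + 10.89 + 58.6756 + 50.2681) = √290.9201 ≈ 17.0564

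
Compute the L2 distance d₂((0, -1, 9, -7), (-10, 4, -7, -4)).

√(Σ(x_i - y_i)²) = √((0 - (-10))² + (-1 - 4)² + (9 - (-7))² + (-7 - (-4))²)
= √(10² + (-5)² + 16² + (-3)²) = √(100 + 25 + 256 + 9) = √390 ≈ 19.7484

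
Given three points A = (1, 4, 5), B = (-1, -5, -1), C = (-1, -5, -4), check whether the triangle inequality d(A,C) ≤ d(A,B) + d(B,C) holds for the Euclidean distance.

d(A,B) = √(2² + 9² + 6²) = √121 = 11, d(B,C) = √(0² + 0² + 3²) = √9 = 3, d(A,C) = √(2² + 9² + 9²) = √166 ≈ 12.8841.
d(A,C) ≈ 12.8841 ≤ 11 + 3 = 14. Triangle inequality is satisfied.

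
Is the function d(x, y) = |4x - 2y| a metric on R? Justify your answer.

No. d fails symmetry: d(7, 6) = |4·7 - 2·6| = |16| = 16, but d(6, 7) = |4·6 - 2·7| = |10| = 10. Since 16 ≠ 10, d(x,y) ≠ d(y,x) in general.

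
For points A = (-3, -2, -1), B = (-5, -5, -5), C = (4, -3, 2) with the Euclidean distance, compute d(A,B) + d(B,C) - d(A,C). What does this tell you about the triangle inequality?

d(A,B) = √(2² + 3² + 4²) = √29 ≈ 5.3852, d(B,C) = √(9² + 2² + 7²) = √134 ≈ 11.5758, d(A,C) = √(7² + 1² + 3²) = √59 ≈ 7.6811.
d(A,B) + d(B,C) - d(A,C) = 5.3852 + 11.5758 - 7.6811 = 16.961 - 7.6811 = 9.2799 (to 4 decimal places). This is ≥ 0, so the triangle inequality holds for these points.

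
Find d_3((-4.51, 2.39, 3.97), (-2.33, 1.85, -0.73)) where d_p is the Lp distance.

(Σ|x_i - y_i|^3)^(1/3) = (|-4.51 - (-2.33)|^3 + |2.39 - 1.85|^3 + |3.97 - (-0.73)|^3)^(1/3)
= (2.18^3 + 0.54^3 + 4.7^3)^(1/3) ≈ (10.3602 + 0.1575 + 103.823)^(1/3) = (114.3407)^(1/3) ≈ 4.8536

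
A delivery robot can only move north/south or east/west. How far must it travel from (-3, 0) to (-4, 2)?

Σ|x_i - y_i| = |-3 - (-4)| + |0 - 2| = 1 + 2 = 3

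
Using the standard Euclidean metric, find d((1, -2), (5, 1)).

√(Σ(x_i - y_i)²) = √((1 - 5)² + (-2 - 1)²)
= √((-4)² + (-3)²) = √(16 + 9) = √25 = 5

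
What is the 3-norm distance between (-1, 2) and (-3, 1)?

(Σ|x_i - y_i|^3)^(1/3) = (|-1 - (-3)|^3 + |2 - 1|^3)^(1/3)
= (2^3 + 1^3)^(1/3) = (8 + 1)^(1/3) = (9)^(1/3) ≈ 2.0801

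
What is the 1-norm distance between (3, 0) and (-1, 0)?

Σ|x_i - y_i| = |3 - (-1)| + |0 - 0| = 4 + 0 = 4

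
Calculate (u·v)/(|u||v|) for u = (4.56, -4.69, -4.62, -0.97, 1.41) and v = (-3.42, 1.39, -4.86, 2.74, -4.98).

With u = (4.56, -4.69, -4.62, -0.97, 1.41), v = (-3.42, 1.39, -4.86, 2.74, -4.98):
u·v = 4.56·(-3.42) + (-4.69)·1.39 + (-4.62)·(-4.86) + (-0.97)·2.74 + 1.41·(-4.98) = (-15.5952) + (-6.5191) + 22.4532 + (-2.6578) + (-7.0218) = -9.3407.
|u| = √(4.56² + (-4.69)² + (-4.62)² + (-0.97)² + 1.41²) = √(20.7936 + 21.9961 + 21.3444 + 0.9409 + 1.9881) = √67.0631, |v| = √((-3.42)² + 1.39² + (-4.86)² + 2.74² + (-4.98)²) = √(11.6964 + 1.9321 + 23.6196 + 7.5076 + 24.8004) = √69.5561.
cos θ = (u·v)/(|u||v|) = -9.3407/(√67.0631·√69.5561) ≈ -0.1368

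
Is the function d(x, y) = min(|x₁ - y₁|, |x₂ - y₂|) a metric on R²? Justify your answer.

No. d fails identity of indiscernibles: take x = (-5, 0) and y = (-5, 8). Then d(x,y) = min(|-5 - (-5)|, |0 - 8|) = min(0, 8) = 0, yet x ≠ y.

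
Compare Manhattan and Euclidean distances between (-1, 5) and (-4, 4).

L1 = |-1 - (-4)| + |5 - 4| = 3 + 1 = 4
L2 = √(3² + 1²) = √10 ≈ 3.1623
L1 ≥ L2 always (equality iff movement is along one axis); L1 > L2 here.
Ratio L1/L2 = 4/√10 ≈ 1.2649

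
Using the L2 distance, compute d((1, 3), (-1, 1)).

(Σ|x_i - y_i|^2)^(1/2) = (|1 - (-1)|^2 + |3 - 1|^2)^(1/2)
= (2^2 + 2^2)^(1/2) = (4 + 4)^(1/2) = (8)^(1/2) ≈ 2.8284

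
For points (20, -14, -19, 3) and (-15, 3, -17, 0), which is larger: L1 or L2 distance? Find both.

L1 = |20 - (-15)| + |-14 - 3| + |-19 - (-17)| + |3 - 0| = 35 + 17 + 2 + 3 = 57
L2 = √(35² + 17² + 2² + 3²) = √1527 ≈ 39.0768
L1 ≥ L2 always (equality iff movement is along one axis); L1 > L2 here.
Ratio L1/L2 = 57/√1527 ≈ 1.4587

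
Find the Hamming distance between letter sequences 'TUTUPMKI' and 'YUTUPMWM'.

Differing positions: 1, 7, 8. Hamming distance = 3.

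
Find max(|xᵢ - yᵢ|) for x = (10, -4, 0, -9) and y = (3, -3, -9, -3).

max(|x_i - y_i|) = max(|10 - 3|, |-4 - (-3)|, |0 - (-9)|, |-9 - (-3)|) = max(7, 1, 9, 6) = 9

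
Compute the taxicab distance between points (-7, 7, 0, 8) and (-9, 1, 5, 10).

Σ|x_i - y_i| = |-7 - (-9)| + |7 - 1| + |0 - 5| + |8 - 10| = 2 + 6 + 5 + 2 = 15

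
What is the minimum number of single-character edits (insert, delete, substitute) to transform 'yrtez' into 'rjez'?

Let D[i][j] be the edit distance between the first i characters of 'yrtez' and the first j characters of 'rjez', with D[i][0] = i, D[0][j] = j, and D[i][j] = D[i-1][j-1] if the characters match, else 1 + min(D[i-1][j], D[i][j-1], D[i-1][j-1]). Filling the table (rows: prefixes of 'yrtez', columns: prefixes of 'rjez'):
     ε  r  j  e  z
  ε  0  1  2  3  4
  y  1  1  2  3  4
  r  2  1  2  3  4
  t  3  2  2  3  4
  e  4  3  3  2  3
  z  5  4  4  3  2
The bottom-right entry gives D[5][4] = 2, so no sequence of fewer than 2 edits works. Backtracking through the table gives one optimal edit sequence (2 edits):
  yrtez → rtez (del y @1)
  rtez → rjez (sub t→j @2)
Edit distance = 2.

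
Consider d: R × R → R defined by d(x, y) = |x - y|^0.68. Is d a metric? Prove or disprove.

Yes. With 0 < p = 0.68 ≤ 1, d(x,y) = |x-y|^0.68 is a metric on R. Non-negativity and symmetry are immediate; |x-y|^0.68 = 0 ⟺ |x-y| = 0 ⟺ x = y. For the triangle inequality, the function t ↦ t^0.68 is subadditive on [0,∞) when p ≤ 1, so |x-z|^0.68 ≤ (|x-y| + |y-z|)^0.68 ≤ |x-y|^0.68 + |y-z|^0.68.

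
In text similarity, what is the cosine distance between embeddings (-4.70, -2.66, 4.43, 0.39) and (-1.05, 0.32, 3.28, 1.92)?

With u = (-4.70, -2.66, 4.43, 0.39), v = (-1.05, 0.32, 3.28, 1.92):
u·v = (-4.7)·(-1.05) + (-2.66)·0.32 + 4.43·3.28 + 0.39·1.92 = 4.935 + (-0.8512) + 14.5304 + 0.7488 = 19.363.
|u| = √((-4.7)² + (-2.66)² + 4.43² + 0.39²) = √(22.09 + 7.0756 + 19.6249 + 0.1521) = √48.9426, |v| = √((-1.05)² + 0.32² + 3.28² + 1.92²) = √(1.1025 + 0.1024 + 10.7584 + 3.6864) = √15.6497.
cos θ = (u·v)/(|u||v|) = 19.363/(√48.9426·√15.6497) ≈ 0.6996
Cosine distance = 1 - cos θ ≈ 1 - 0.6996 = 0.3004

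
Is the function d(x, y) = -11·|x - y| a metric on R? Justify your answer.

No. With c = -11 < 0, d fails non-negativity: d(8, 11) = -11·|8 - 11| = -11·3 = -33 < 0.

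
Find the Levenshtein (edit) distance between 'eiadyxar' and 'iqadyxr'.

Let D[i][j] be the edit distance between the first i characters of 'eiadyxar' and the first j characters of 'iqadyxr', with D[i][0] = i, D[0][j] = j, and D[i][j] = D[i-1][j-1] if the characters match, else 1 + min(D[i-1][j], D[i][j-1], D[i-1][j-1]). Filling the table (rows: prefixes of 'eiadyxar', columns: prefixes of 'iqadyxr'):
     ε  i  q  a  d  y  x  r
  ε  0  1  2  3  4  5  6  7
  e  1  1  2  3  4  5  6  7
  i  2  1  2  3  4  5  6  7
  a  3  2  2  2  3  4  5  6
  d  4  3  3  3  2  3  4  5
  y  5  4  4  4  3  2  3  4
  x  6  5  5  5  4  3  2  3
  a  7  6  6  5  5  4  3  3
  r  8  7  7  6  6  5  4  3
The bottom-right entry gives D[8][7] = 3, so no sequence of fewer than 3 edits works. Backtracking through the table gives one optimal edit sequence (3 edits):
  eiadyxar → iiadyxar (sub e→i @1)
  iiadyxar → iqadyxar (sub i→q @2)
  iqadyxar → iqadyxr (del a @7)
Edit distance = 3.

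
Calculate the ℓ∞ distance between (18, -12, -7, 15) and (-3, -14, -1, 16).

max(|x_i - y_i|) = max(|18 - (-3)|, |-12 - (-14)|, |-7 - (-1)|, |15 - 16|) = max(21, 2, 6, 1) = 21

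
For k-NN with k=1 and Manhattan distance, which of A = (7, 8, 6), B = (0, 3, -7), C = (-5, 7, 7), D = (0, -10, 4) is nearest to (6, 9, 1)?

Distances: d(A) = 7, d(B) = 20, d(C) = 19, d(D) = 28. Nearest: A = (7, 8, 6) with distance 7.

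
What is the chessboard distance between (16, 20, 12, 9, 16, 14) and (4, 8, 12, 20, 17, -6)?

max(|x_i - y_i|) = max(|16 - 4|, |20 - 8|, |12 - 12|, |9 - 20|, |16 - 17|, |14 - (-6)|) = max(12, 12, 0, 11, 1, 20) = 20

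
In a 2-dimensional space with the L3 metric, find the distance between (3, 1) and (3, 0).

(Σ|x_i - y_i|^3)^(1/3) = (|3 - 3|^3 + |1 - 0|^3)^(1/3)
= (0^3 + 1^3)^(1/3) = (0 + 1)^(1/3) = (1)^(1/3) = 1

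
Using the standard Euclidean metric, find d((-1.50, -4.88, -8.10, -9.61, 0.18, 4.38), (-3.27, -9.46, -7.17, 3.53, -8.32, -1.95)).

√(Σ(x_i - y_i)²) = √((-1.5 - (-3.27))² + (-4.88 - (-9.46))² + (-8.1 - (-7.17))² + (-9.61 - 3.53)² + (0.18 - (-8.32))² + (4.38 - (-1.95))²)
= √(1.77² + 4.58² + (-0.93)² + (-13.14)² + 8.5² + 6.33²) = √(3.1329 + 20.9764 + 0.8649 + 172.6596 + 72.25 + 40.0689) = √309.9527 ≈ 17.6055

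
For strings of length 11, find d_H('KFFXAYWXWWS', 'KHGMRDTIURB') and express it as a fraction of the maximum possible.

Differing positions: 2, 3, 4, 5, 6, 7, 8, 9, 10, 11. Hamming distance = 10. The maximum possible Hamming distance for length-11 strings is 11, so d_H/11 = 10/11 ≈ 0.9091.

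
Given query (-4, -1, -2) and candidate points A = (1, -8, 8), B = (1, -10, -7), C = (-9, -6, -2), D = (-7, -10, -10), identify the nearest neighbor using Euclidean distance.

Distances: d(A) ≈ 13.1909, d(B) ≈ 11.4455, d(C) ≈ 7.0711, d(D) ≈ 12.4097. Nearest: C = (-9, -6, -2) with distance 7.0711.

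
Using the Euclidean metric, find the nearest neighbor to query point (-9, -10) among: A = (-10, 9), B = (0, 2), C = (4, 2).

Distances: d(A) ≈ 19.0263, d(B) = 15, d(C) ≈ 17.6918. Nearest: B = (0, 2) with distance 15.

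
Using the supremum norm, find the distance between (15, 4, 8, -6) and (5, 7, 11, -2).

max(|x_i - y_i|) = max(|15 - 5|, |4 - 7|, |8 - 11|, |-6 - (-2)|) = max(10, 3, 3, 4) = 10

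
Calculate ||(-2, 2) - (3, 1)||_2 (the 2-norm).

(Σ|x_i - y_i|^2)^(1/2) = (|-2 - 3|^2 + |2 - 1|^2)^(1/2)
= (5^2 + 1^2)^(1/2) = (25 + 1)^(1/2) = (26)^(1/2) ≈ 5.099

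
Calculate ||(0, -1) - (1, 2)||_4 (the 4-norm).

(Σ|x_i - y_i|^4)^(1/4) = (|0 - 1|^4 + |-1 - 2|^4)^(1/4)
= (1^4 + 3^4)^(1/4) = (1 + 81)^(1/4) = (82)^(1/4) ≈ 3.0092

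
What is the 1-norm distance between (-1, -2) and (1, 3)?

Σ|x_i - y_i| = |-1 - 1| + |-2 - 3| = 2 + 5 = 7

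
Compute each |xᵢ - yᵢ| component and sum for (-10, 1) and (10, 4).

Σ|x_i - y_i| = |-10 - 10| + |1 - 4| = 20 + 3 = 23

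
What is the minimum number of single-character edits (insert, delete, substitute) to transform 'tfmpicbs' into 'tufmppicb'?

Let D[i][j] be the edit distance between the first i characters of 'tfmpicbs' and the first j characters of 'tufmppicb', with D[i][0] = i, D[0][j] = j, and D[i][j] = D[i-1][j-1] if the characters match, else 1 + min(D[i-1][j], D[i][j-1], D[i-1][j-1]). Filling the table (rows: prefixes of 'tfmpicbs', columns: prefixes of 'tufmppicb'):
     ε  t  u  f  m  p  p  i  c  b
  ε  0  1  2  3  4  5  6  7  8  9
  t  1  0  1  2  3  4  5  6  7  8
  f  2  1  1  1  2  3  4  5  6  7
  m  3  2  2  2  1  2  3  4  5  6
  p  4  3  3  3  2  1  2  3  4  5
  i  5  4  4  4  3  2  2  2  3  4
  c  6  5  5  5  4  3  3  3  2  3
  b  7  6  6  6  5  4  4  4  3  2
  s  8  7  7  7  6  5  5  5  4  3
The bottom-right entry gives D[8][9] = 3, so no sequence of fewer than 3 edits works. Backtracking through the table gives one optimal edit sequence (3 edits):
  tfmpicbs → tufmpicbs (ins u @2)
  tufmpicbs → tufmppicbs (ins p @5)
  tufmppicbs → tufmppicb (del s @10)
Edit distance = 3.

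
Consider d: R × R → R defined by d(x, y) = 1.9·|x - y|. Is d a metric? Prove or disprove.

Yes. Since |x - y| is a metric on R and 1.9 > 0, the positive scalar multiple 1.9·|x - y| is also a metric: scaling by a positive constant preserves non-negativity, identity (d=0 ⟺ |x-y|=0 ⟺ x=y), symmetry, and the triangle inequality.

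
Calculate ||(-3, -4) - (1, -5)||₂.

√(Σ(x_i - y_i)²) = √((-3 - 1)² + (-4 - (-5))²)
= √((-4)² + 1²) = √(16 + 1) = √17 ≈ 4.1231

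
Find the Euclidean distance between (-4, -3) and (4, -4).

√(Σ(x_i - y_i)²) = √((-4 - 4)² + (-3 - (-4))²)
= √((-8)² + 1²) = √(64 + 1) = √65 ≈ 8.0623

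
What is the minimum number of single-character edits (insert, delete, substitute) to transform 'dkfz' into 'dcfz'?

Let D[i][j] be the edit distance between the first i characters of 'dkfz' and the first j characters of 'dcfz', with D[i][0] = i, D[0][j] = j, and D[i][j] = D[i-1][j-1] if the characters match, else 1 + min(D[i-1][j], D[i][j-1], D[i-1][j-1]). Filling the table (rows: prefixes of 'dkfz', columns: prefixes of 'dcfz'):
     ε  d  c  f  z
  ε  0  1  2  3  4
  d  1  0  1  2  3
  k  2  1  1  2  3
  f  3  2  2  1  2
  z  4  3  3  2  1
The bottom-right entry gives D[4][4] = 1, so no sequence of fewer than 1 edit works. Backtracking through the table gives one optimal edit sequence (1 edit):
  dkfz → dcfz (sub k→c @2)
Edit distance = 1.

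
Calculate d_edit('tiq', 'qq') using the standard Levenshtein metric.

Let D[i][j] be the edit distance between the first i characters of 'tiq' and the first j characters of 'qq', with D[i][0] = i, D[0][j] = j, and D[i][j] = D[i-1][j-1] if the characters match, else 1 + min(D[i-1][j], D[i][j-1], D[i-1][j-1]). Filling the table (rows: prefixes of 'tiq', columns: prefixes of 'qq'):
     ε  q  q
  ε  0  1  2
  t  1  1  2
  i  2  2  2
  q  3  2  2
The bottom-right entry gives D[3][2] = 2, so no sequence of fewer than 2 edits works. Backtracking through the table gives one optimal edit sequence (2 edits):
  tiq → iq (del t @1)
  iq → qq (sub i→q @1)
Edit distance = 2.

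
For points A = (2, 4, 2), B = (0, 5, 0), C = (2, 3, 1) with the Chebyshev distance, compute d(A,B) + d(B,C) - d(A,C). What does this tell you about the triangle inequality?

d(A,B) = max(2, 1, 2) = 2, d(B,C) = max(2, 2, 1) = 2, d(A,C) = max(0, 1, 1) = 1.
d(A,B) + d(B,C) - d(A,C) = 2 + 2 - 1 = 4 - 1 = 3. This is ≥ 0, so the triangle inequality holds for these points.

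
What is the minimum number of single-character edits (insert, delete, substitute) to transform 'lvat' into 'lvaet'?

Let D[i][j] be the edit distance between the first i characters of 'lvat' and the first j characters of 'lvaet', with D[i][0] = i, D[0][j] = j, and D[i][j] = D[i-1][j-1] if the characters match, else 1 + min(D[i-1][j], D[i][j-1], D[i-1][j-1]). Filling the table (rows: prefixes of 'lvat', columns: prefixes of 'lvaet'):
     ε  l  v  a  e  t
  ε  0  1  2  3  4  5
  l  1  0  1  2  3  4
  v  2  1  0  1  2  3
  a  3  2  1  0  1  2
  t  4  3  2  1  1  1
The bottom-right entry gives D[4][5] = 1, so no sequence of fewer than 1 edit works. Backtracking through the table gives one optimal edit sequence (1 edit):
  lvat → lvaet (ins e @4)
Edit distance = 1.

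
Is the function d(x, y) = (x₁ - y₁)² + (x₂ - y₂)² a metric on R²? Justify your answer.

No. The squared Euclidean distance fails the triangle inequality. Counterexample: x = (0, 0), y = (1, 3), z = (2, 6). d(x,z) = 2² + 6² = 40, but d(x,y) + d(y,z) = (1² + 3²) + (1² + 3²) = 10 + 10 = 20. Since 40 > 20, the triangle inequality is violated. (Note: √d, the ordinary Euclidean distance, IS a metric.)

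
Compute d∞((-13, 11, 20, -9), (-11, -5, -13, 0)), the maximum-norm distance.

max(|x_i - y_i|) = max(|-13 - (-11)|, |11 - (-5)|, |20 - (-13)|, |-9 - 0|) = max(2, 16, 33, 9) = 33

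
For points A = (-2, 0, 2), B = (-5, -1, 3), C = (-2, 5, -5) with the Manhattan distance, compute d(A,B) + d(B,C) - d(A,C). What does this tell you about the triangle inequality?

d(A,B) = 3 + 1 + 1 = 5, d(B,C) = 3 + 6 + 8 = 17, d(A,C) = 0 + 5 + 7 = 12.
d(A,B) + d(B,C) - d(A,C) = 5 + 17 - 12 = 22 - 12 = 10. This is ≥ 0, so the triangle inequality holds for these points.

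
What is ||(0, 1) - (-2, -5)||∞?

max(|x_i - y_i|) = max(|0 - (-2)|, |1 - (-5)|) = max(2, 6) = 6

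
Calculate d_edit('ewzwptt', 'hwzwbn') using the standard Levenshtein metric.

Let D[i][j] be the edit distance between the first i characters of 'ewzwptt' and the first j characters of 'hwzwbn', with D[i][0] = i, D[0][j] = j, and D[i][j] = D[i-1][j-1] if the characters match, else 1 + min(D[i-1][j], D[i][j-1], D[i-1][j-1]). Filling the table (rows: prefixes of 'ewzwptt', columns: prefixes of 'hwzwbn'):
     ε  h  w  z  w  b  n
  ε  0  1  2  3  4  5  6
  e  1  1  2  3  4  5  6
  w  2  2  1  2  3  4  5
  z  3  3  2  1  2  3  4
  w  4  4  3  2  1  2  3
  p  5  5  4  3  2  2  3
  t  6  6  5  4  3  3  3
  t  7  7  6  5  4  4  4
The bottom-right entry gives D[7][6] = 4, so no sequence of fewer than 4 edits works. Backtracking through the table gives one optimal edit sequence (4 edits):
  ewzwptt → hwzwptt (sub e→h @1)
  hwzwptt → hwzwtt (del p @5)
  hwzwtt → hwzwbt (sub t→b @5)
  hwzwbt → hwzwbn (sub t→n @6)
Edit distance = 4.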